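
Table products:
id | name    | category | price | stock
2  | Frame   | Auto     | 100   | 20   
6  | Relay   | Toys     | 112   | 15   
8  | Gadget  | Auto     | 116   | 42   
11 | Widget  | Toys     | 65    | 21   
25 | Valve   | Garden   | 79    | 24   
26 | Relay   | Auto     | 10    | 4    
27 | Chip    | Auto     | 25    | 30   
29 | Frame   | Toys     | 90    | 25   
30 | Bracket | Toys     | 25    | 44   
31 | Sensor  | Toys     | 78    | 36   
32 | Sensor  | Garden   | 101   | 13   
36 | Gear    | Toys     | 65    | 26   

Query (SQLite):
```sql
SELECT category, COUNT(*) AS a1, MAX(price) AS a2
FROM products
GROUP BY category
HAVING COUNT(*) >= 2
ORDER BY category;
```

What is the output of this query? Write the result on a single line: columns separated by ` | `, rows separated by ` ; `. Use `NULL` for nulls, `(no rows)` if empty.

Group products by category.
Per group compute: COUNT(*), MAX(price).
HAVING: drop groups with fewer than 2 rows.
  Auto: ids {2, 8, 26, 27} → COUNT(*)=4, MAX(price)=116
  Garden: ids {25, 32} → COUNT(*)=2, MAX(price)=101
  Toys: ids {6, 11, 29, 30, 31, 36} → COUNT(*)=6, MAX(price)=112

Auto | 4 | 116 ; Garden | 2 | 101 ; Toys | 6 | 112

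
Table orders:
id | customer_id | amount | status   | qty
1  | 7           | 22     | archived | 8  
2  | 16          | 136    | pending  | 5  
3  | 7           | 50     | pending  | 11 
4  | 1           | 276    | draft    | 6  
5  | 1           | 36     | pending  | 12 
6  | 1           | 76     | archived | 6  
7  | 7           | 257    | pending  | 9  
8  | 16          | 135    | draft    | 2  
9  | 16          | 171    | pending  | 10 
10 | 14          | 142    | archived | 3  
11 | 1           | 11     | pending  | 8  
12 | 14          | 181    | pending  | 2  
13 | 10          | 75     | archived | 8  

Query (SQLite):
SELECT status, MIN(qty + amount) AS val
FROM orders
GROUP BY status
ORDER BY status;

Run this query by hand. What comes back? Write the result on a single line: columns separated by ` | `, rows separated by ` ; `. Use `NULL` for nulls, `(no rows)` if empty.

For each row compute qty + amount.
Group by status; take MIN of the expression per group.
  archived: ids {1, 6, 10, 13} → MIN(qty + amount)=30
  draft: ids {4, 8} → MIN(qty + amount)=137
  pending: ids {2, 3, 5, 7, 9, 11, 12} → MIN(qty + amount)=19

archived | 30 ; draft | 137 ; pending | 19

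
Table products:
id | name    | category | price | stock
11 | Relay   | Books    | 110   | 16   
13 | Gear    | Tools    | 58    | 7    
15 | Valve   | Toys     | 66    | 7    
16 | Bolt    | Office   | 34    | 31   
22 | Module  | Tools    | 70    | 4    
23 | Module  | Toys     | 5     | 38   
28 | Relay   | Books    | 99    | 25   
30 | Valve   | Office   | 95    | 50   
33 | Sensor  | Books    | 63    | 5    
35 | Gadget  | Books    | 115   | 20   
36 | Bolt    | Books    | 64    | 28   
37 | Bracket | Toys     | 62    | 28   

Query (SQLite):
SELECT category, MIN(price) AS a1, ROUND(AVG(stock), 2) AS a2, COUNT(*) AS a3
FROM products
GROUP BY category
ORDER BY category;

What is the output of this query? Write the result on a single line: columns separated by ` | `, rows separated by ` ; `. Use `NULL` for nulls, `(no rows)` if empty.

Group products by category.
Per group compute: MIN(price), ROUND(AVG(stock), 2), COUNT(*).
  Books: ids {11, 28, 33, 35, 36} → MIN(price)=63, ROUND(AVG(stock), 2)=18.8, COUNT(*)=5
  Office: ids {16, 30} → MIN(price)=34, ROUND(AVG(stock), 2)=40.5, COUNT(*)=2
  Tools: ids {13, 22} → MIN(price)=58, ROUND(AVG(stock), 2)=5.5, COUNT(*)=2
  Toys: ids {15, 23, 37} → MIN(price)=5, ROUND(AVG(stock), 2)=24.33, COUNT(*)=3

Books | 63 | 18.8 | 5 ; Office | 34 | 40.5 | 2 ; Tools | 58 | 5.5 | 2 ; Toys | 5 | 24.33 | 3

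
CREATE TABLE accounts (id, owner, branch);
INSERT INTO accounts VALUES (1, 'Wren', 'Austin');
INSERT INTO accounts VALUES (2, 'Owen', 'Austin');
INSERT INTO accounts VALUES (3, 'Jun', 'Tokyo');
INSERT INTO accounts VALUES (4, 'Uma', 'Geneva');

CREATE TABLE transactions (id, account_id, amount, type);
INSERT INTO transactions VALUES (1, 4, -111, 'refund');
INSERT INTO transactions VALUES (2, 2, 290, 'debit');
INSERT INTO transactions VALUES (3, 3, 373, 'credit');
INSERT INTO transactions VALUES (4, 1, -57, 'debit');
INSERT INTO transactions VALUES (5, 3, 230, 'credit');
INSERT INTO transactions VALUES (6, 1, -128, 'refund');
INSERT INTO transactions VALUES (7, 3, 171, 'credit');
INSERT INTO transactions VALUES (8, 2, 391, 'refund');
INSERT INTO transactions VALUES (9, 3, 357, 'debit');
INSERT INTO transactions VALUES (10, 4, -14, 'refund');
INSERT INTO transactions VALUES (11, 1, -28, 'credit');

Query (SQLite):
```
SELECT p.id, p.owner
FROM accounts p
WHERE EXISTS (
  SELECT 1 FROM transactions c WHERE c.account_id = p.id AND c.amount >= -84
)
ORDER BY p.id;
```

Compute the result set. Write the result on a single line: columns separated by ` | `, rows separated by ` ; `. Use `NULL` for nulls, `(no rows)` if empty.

For each accounts row, check whether any transactions with matching account_id has amount >= -84.
Keep rows where that is true.

1 | Wren ; 2 | Owen ; 3 | Jun ; 4 | Uma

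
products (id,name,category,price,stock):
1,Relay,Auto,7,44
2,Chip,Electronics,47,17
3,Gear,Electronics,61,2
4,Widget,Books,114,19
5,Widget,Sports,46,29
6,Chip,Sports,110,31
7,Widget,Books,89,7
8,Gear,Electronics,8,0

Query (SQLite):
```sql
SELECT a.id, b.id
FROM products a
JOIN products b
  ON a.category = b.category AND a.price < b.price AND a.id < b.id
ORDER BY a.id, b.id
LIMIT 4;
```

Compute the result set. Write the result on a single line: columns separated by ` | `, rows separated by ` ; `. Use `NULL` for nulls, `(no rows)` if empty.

Pairs (a,b) with same category, a.price < b.price, a.id < b.id.
category groups: Auto:{1} Books:{4,7} Electronics:{2,3,8} Sports:{5,6}
Ordered by (a.id, b.id); first 4.

2 | 3 ; 5 | 6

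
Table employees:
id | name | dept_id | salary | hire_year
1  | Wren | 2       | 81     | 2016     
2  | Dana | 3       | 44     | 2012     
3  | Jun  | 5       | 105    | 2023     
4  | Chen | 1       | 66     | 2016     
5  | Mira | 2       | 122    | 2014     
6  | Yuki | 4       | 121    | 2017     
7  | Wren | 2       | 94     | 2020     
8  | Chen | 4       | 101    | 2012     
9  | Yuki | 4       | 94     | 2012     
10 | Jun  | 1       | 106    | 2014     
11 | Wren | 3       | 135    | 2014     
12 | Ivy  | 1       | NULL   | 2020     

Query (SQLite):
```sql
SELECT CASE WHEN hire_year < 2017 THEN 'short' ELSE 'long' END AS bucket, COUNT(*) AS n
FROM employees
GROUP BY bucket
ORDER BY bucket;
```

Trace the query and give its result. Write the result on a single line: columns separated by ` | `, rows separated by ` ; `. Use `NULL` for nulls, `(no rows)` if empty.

Bucket rows by hire_year < 2017 → 'short' else 'long'; count each bucket.

long | 4 ; short | 8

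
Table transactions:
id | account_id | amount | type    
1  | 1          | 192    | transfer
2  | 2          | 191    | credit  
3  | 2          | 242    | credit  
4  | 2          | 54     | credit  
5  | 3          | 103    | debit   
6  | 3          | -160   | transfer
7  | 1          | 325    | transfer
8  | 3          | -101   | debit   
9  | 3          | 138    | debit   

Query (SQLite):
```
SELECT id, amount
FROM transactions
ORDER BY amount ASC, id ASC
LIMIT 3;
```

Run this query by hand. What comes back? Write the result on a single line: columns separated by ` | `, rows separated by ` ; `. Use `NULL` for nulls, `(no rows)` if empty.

6 | -160 ; 8 | -101 ; 4 | 54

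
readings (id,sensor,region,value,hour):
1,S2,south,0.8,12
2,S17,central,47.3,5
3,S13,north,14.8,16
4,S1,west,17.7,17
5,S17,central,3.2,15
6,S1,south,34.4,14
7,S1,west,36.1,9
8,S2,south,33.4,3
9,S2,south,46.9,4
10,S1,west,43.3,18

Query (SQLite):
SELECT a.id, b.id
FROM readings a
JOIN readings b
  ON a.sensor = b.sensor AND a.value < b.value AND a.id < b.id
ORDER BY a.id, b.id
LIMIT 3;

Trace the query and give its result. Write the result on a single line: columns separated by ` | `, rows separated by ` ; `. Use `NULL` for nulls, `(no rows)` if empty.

Pairs (a,b) with same sensor, a.value < b.value, a.id < b.id.
sensor groups: S1:{4,6,7,10} S13:{3} S17:{2,5} S2:{1,8,9}
Ordered by (a.id, b.id); first 3.

1 | 8 ; 1 | 9 ; 4 | 6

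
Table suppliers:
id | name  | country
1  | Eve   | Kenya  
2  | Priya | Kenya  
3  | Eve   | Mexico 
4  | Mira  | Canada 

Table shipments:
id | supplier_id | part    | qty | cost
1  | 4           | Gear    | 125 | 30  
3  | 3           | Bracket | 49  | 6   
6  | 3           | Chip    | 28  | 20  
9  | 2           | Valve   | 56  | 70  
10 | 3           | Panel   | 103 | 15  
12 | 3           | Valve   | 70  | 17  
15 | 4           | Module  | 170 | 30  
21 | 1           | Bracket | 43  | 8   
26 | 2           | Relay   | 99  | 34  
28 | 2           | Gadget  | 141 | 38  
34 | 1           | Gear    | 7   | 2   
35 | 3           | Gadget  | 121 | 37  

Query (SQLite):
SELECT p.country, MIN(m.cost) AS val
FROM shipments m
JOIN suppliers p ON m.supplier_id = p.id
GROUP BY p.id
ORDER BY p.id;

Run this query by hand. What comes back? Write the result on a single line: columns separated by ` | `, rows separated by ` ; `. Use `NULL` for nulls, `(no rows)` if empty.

Join each shipments row to its suppliers via supplier_id.
Group joined rows by suppliers.id; compute MIN(m.cost) per group.
  1: ids {21, 34} → MIN(m.cost)=2
  2: ids {9, 26, 28} → MIN(m.cost)=34
  3: ids {3, 6, 10, 12, 35} → MIN(m.cost)=6
  4: ids {1, 15} → MIN(m.cost)=30

Kenya | 2 ; Kenya | 34 ; Mexico | 6 ; Canada | 30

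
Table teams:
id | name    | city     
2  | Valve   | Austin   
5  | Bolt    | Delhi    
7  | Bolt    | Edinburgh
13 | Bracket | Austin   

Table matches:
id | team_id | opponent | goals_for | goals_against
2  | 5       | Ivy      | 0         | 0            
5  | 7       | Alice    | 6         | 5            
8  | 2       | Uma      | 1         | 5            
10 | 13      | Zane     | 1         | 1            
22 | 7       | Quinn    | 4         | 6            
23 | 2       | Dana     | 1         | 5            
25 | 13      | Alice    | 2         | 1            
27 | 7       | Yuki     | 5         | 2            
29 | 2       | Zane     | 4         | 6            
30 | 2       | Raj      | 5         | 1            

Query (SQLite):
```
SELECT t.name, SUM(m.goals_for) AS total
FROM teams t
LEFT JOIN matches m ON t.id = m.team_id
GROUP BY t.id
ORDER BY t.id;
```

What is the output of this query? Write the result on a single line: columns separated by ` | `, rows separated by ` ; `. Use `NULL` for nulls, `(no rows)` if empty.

LEFT JOIN keeps every teams row; unmatched ones get NULL for matches columns.
Group by teams.id and compute SUM(m.goals_for). SUM over an all-NULL group is NULL.
  2: ids {8, 23, 29, 30} → SUM(m.goals_for)=11
  5: ids {2} → SUM(m.goals_for)=0
  7: ids {5, 22, 27} → SUM(m.goals_for)=15
  13: ids {10, 25} → SUM(m.goals_for)=3

Valve | 11 ; Bolt | 0 ; Bolt | 15 ; Bracket | 3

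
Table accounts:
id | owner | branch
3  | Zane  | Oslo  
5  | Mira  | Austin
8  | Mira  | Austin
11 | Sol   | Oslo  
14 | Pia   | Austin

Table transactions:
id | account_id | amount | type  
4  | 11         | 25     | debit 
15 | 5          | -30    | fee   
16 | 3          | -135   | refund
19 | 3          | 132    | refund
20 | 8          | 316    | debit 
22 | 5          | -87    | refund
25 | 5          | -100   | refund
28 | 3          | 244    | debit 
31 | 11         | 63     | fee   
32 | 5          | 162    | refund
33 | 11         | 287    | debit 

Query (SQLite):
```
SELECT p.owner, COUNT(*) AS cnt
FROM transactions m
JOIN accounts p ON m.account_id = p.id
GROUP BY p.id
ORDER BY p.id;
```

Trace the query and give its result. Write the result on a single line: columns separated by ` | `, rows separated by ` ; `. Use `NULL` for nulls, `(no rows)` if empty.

Join each transactions row to its accounts via account_id.
Group joined rows by accounts.id; compute COUNT(*) per group.
  3: ids {16, 19, 28} → COUNT(*)=3
  5: ids {15, 22, 25, 32} → COUNT(*)=4
  8: ids {20} → COUNT(*)=1
  11: ids {4, 31, 33} → COUNT(*)=3

Zane | 3 ; Mira | 4 ; Mira | 1 ; Sol | 3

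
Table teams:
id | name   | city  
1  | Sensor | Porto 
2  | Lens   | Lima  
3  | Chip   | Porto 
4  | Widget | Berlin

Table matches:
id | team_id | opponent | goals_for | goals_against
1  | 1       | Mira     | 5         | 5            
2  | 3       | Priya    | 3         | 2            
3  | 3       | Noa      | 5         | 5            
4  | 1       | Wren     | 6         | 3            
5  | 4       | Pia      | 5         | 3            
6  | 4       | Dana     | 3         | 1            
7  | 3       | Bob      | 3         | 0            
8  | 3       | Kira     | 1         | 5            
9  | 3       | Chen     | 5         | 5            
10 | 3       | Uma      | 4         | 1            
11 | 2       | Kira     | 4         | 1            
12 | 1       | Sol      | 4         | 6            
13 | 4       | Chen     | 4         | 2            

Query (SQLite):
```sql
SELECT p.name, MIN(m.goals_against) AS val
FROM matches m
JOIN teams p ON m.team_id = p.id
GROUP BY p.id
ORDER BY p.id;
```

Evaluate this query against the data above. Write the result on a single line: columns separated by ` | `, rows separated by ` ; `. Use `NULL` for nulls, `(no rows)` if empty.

Join each matches row to its teams via team_id.
Group joined rows by teams.id; compute MIN(m.goals_against) per group.
  1: ids {1, 4, 12} → MIN(m.goals_against)=3
  2: ids {11} → MIN(m.goals_against)=1
  3: ids {2, 3, 7, 8, 9, 10} → MIN(m.goals_against)=0
  4: ids {5, 6, 13} → MIN(m.goals_against)=1

Sensor | 3 ; Lens | 1 ; Chip | 0 ; Widget | 1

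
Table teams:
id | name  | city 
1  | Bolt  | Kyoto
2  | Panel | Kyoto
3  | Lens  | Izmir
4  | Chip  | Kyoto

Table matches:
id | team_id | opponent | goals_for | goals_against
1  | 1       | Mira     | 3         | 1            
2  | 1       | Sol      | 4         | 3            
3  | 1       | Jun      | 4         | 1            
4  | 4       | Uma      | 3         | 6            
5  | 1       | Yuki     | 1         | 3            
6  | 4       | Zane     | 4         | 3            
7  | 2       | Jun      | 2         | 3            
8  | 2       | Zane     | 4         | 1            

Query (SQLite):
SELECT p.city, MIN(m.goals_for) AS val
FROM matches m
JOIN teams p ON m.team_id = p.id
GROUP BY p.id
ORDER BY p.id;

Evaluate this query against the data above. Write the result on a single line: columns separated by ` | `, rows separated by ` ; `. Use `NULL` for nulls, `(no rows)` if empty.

Join each matches row to its teams via team_id.
Group joined rows by teams.id; compute MIN(m.goals_for) per group.
  1: ids {1, 2, 3, 5} → MIN(m.goals_for)=1
  2: ids {7, 8} → MIN(m.goals_for)=2
  4: ids {4, 6} → MIN(m.goals_for)=3

Kyoto | 1 ; Kyoto | 2 ; Kyoto | 3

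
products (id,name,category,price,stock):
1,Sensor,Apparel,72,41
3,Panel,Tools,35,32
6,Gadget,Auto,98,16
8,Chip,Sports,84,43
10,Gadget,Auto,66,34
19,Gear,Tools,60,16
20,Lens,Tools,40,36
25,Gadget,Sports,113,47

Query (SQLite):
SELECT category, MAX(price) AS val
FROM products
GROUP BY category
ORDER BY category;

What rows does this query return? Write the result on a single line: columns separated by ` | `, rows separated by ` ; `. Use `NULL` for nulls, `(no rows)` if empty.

Apparel | 72 ; Auto | 98 ; Sports | 113 ; Tools | 60

Partition products by category; compute MAX(price) within each group.
  Apparel: ids {1} → MAX(price)=72
  Auto: ids {6, 10} → MAX(price)=98
  Sports: ids {8, 25} → MAX(price)=113
  Tools: ids {3, 19, 20} → MAX(price)=60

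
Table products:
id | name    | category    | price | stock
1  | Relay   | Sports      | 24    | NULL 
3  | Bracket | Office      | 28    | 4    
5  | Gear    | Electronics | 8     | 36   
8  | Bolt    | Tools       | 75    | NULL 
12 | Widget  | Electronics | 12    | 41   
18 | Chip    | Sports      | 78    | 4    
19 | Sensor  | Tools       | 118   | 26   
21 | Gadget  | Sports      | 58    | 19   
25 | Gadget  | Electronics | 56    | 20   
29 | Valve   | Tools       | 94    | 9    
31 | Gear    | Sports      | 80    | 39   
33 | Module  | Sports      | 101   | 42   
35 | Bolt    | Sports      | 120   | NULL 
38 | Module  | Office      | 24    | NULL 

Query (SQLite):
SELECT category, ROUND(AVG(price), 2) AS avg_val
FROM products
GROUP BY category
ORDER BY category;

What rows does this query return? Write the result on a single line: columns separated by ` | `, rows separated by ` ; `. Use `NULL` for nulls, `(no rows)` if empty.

Electronics | 25.33 ; Office | 26 ; Sports | 76.83 ; Tools | 95.67

Partition products by category; compute ROUND(AVG(price), 2) within each group.
  Electronics: ids {5, 12, 25} → ROUND(AVG(price), 2)=25.33
  Office: ids {3, 38} → ROUND(AVG(price), 2)=26
  Sports: ids {1, 18, 21, 31, 33, 35} → ROUND(AVG(price), 2)=76.83
  Tools: ids {8, 19, 29} → ROUND(AVG(price), 2)=95.67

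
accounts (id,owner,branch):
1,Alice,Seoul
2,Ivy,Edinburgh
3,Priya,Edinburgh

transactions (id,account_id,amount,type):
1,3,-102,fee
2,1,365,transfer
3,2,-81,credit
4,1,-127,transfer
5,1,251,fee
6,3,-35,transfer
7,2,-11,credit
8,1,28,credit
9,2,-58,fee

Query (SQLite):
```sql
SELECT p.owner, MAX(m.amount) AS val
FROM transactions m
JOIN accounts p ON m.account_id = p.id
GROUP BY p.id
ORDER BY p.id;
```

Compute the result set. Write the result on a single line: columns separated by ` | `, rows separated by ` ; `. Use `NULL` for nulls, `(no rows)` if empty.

Join each transactions row to its accounts via account_id.
Group joined rows by accounts.id; compute MAX(m.amount) per group.
  1: ids {2, 4, 5, 8} → MAX(m.amount)=365
  2: ids {3, 7, 9} → MAX(m.amount)=-11
  3: ids {1, 6} → MAX(m.amount)=-35

Alice | 365 ; Ivy | -11 ; Priya | -35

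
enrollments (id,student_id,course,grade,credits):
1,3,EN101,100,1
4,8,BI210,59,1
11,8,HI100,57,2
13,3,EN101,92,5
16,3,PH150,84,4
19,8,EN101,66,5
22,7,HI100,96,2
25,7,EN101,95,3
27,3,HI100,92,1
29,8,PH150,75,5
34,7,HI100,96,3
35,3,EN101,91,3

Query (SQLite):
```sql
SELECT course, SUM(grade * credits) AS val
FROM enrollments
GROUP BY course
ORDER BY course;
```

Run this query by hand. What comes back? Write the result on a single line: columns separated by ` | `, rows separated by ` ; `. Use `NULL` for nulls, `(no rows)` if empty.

For each row compute grade * credits.
Group by course; take SUM of the expression per group.
  BI210: ids {4} → SUM(grade * credits)=59
  EN101: ids {1, 13, 19, 25, 35} → SUM(grade * credits)=1448
  HI100: ids {11, 22, 27, 34} → SUM(grade * credits)=686
  PH150: ids {16, 29} → SUM(grade * credits)=711

BI210 | 59 ; EN101 | 1448 ; HI100 | 686 ; PH150 | 711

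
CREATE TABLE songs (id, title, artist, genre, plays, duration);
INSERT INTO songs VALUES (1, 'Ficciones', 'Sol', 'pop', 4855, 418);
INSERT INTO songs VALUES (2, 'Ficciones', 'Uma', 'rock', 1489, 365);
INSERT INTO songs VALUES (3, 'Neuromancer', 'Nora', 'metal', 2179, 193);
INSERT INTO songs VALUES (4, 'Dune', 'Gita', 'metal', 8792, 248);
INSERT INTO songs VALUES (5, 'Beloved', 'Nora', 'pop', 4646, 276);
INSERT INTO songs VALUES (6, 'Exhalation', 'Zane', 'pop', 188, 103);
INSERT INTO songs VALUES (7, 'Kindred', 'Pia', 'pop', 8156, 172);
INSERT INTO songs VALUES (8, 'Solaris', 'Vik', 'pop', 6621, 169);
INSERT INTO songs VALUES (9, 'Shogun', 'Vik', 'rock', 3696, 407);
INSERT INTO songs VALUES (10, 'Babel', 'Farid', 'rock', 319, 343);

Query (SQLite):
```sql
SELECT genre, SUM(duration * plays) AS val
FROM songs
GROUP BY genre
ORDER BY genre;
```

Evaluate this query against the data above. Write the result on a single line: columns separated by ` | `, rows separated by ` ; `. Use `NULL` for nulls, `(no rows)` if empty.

For each row compute duration * plays.
Group by genre; take SUM of the expression per group.
  metal: ids {3, 4} → SUM(duration * plays)=2600963
  pop: ids {1, 5, 6, 7, 8} → SUM(duration * plays)=5852831
  rock: ids {2, 9, 10} → SUM(duration * plays)=2157174

metal | 2600963 ; pop | 5852831 ; rock | 2157174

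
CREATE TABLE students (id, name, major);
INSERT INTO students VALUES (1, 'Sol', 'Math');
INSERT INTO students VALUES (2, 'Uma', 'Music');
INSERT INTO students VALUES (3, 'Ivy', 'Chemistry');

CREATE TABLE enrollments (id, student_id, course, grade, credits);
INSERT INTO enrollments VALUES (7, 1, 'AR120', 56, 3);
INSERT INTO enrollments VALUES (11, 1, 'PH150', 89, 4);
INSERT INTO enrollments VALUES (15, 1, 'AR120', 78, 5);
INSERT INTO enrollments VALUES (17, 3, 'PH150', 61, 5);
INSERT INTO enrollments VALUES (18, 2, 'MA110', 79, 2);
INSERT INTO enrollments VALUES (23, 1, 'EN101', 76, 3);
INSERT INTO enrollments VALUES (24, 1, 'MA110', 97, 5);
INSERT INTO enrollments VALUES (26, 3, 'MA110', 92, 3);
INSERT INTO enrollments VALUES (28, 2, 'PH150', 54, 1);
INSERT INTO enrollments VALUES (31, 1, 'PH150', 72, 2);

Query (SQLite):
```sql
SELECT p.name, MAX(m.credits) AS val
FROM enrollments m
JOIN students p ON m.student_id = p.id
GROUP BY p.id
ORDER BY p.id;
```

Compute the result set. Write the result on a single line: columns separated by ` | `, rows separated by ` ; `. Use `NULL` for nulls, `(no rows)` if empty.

Join each enrollments row to its students via student_id.
Group joined rows by students.id; compute MAX(m.credits) per group.
  1: ids {7, 11, 15, 23, 24, 31} → MAX(m.credits)=5
  2: ids {18, 28} → MAX(m.credits)=2
  3: ids {17, 26} → MAX(m.credits)=5

Sol | 5 ; Uma | 2 ; Ivy | 5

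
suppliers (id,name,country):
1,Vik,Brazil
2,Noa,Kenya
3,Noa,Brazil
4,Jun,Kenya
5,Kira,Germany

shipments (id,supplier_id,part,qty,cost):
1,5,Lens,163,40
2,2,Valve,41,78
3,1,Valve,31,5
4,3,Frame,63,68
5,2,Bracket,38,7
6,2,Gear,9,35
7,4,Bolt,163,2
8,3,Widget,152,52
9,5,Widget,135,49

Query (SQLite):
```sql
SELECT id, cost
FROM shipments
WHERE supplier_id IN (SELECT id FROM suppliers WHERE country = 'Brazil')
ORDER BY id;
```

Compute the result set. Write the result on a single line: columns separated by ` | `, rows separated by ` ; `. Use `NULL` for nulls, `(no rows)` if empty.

Inner query: suppliers.id where country = 'Brazil'.
Outer: keep shipments rows whose supplier_id is in that set.
Inner query → {1, 3}

3 | 5 ; 4 | 68 ; 8 | 52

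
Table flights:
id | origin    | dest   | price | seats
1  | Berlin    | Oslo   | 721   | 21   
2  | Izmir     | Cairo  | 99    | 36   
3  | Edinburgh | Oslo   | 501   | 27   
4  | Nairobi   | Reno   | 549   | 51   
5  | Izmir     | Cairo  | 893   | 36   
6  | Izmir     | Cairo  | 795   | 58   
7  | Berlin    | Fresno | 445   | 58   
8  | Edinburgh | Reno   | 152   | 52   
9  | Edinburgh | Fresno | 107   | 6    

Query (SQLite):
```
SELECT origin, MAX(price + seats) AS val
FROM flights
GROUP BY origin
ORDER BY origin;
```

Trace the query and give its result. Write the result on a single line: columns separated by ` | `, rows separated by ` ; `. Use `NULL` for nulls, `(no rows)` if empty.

For each row compute price + seats.
Group by origin; take MAX of the expression per group.
  Berlin: ids {1, 7} → MAX(price + seats)=742
  Edinburgh: ids {3, 8, 9} → MAX(price + seats)=528
  Izmir: ids {2, 5, 6} → MAX(price + seats)=929
  Nairobi: ids {4} → MAX(price + seats)=600

Berlin | 742 ; Edinburgh | 528 ; Izmir | 929 ; Nairobi | 600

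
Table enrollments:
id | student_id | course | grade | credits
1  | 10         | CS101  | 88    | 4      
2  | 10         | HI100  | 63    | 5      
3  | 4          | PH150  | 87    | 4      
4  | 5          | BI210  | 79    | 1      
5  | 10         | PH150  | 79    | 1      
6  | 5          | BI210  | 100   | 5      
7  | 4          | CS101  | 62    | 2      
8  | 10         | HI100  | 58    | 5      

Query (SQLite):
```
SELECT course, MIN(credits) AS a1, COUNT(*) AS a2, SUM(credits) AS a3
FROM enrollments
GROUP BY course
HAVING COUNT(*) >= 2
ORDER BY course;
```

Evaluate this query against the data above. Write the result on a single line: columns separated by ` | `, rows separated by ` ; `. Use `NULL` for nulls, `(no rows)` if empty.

Group enrollments by course.
Per group compute: MIN(credits), COUNT(*), SUM(credits).
HAVING: drop groups with fewer than 2 rows.
  BI210: ids {4, 6} → MIN(credits)=1, COUNT(*)=2, SUM(credits)=6
  CS101: ids {1, 7} → MIN(credits)=2, COUNT(*)=2, SUM(credits)=6
  HI100: ids {2, 8} → MIN(credits)=5, COUNT(*)=2, SUM(credits)=10
  PH150: ids {3, 5} → MIN(credits)=1, COUNT(*)=2, SUM(credits)=5

BI210 | 1 | 2 | 6 ; CS101 | 2 | 2 | 6 ; HI100 | 5 | 2 | 10 ; PH150 | 1 | 2 | 5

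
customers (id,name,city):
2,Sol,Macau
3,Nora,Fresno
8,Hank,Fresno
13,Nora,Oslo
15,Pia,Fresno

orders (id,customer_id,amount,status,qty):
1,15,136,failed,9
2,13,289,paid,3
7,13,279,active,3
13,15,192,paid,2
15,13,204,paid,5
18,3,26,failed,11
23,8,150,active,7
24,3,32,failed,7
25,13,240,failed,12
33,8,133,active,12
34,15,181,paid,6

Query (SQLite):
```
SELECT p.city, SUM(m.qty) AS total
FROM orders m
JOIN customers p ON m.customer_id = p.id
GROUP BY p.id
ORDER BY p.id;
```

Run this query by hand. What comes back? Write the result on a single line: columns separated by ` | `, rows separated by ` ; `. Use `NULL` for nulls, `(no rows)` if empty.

Join each orders row to its customers via customer_id.
Group joined rows by customers.id; compute SUM(m.qty) per group.
  3: ids {18, 24} → SUM(m.qty)=18
  8: ids {23, 33} → SUM(m.qty)=19
  13: ids {2, 7, 15, 25} → SUM(m.qty)=23
  15: ids {1, 13, 34} → SUM(m.qty)=17

Fresno | 18 ; Fresno | 19 ; Oslo | 23 ; Fresno | 17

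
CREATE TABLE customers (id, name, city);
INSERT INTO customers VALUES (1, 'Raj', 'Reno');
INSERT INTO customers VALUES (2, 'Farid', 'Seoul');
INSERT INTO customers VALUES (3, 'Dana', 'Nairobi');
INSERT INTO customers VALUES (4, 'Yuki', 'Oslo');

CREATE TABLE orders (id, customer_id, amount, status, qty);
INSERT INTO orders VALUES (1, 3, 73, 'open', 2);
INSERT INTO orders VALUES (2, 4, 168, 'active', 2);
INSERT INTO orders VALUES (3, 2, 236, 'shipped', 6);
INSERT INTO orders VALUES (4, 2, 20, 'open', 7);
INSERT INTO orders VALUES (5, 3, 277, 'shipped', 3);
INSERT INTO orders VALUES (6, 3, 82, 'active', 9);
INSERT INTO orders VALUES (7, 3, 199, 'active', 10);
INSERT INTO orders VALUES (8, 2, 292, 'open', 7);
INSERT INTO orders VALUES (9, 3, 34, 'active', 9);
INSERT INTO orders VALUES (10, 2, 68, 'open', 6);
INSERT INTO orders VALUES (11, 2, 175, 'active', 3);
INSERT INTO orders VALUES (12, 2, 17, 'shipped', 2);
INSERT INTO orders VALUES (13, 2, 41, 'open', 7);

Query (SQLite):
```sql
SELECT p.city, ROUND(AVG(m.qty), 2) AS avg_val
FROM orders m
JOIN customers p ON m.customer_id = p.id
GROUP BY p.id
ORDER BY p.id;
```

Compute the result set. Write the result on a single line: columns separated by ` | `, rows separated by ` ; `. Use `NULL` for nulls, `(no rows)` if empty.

Join each orders row to its customers via customer_id.
Group joined rows by customers.id; compute ROUND(AVG(m.qty), 2) per group.
  2: ids {3, 4, 8, 10, 11, 12, 13} → ROUND(AVG(m.qty), 2)=5.43
  3: ids {1, 5, 6, 7, 9} → ROUND(AVG(m.qty), 2)=6.6
  4: ids {2} → ROUND(AVG(m.qty), 2)=2

Seoul | 5.43 ; Nairobi | 6.6 ; Oslo | 2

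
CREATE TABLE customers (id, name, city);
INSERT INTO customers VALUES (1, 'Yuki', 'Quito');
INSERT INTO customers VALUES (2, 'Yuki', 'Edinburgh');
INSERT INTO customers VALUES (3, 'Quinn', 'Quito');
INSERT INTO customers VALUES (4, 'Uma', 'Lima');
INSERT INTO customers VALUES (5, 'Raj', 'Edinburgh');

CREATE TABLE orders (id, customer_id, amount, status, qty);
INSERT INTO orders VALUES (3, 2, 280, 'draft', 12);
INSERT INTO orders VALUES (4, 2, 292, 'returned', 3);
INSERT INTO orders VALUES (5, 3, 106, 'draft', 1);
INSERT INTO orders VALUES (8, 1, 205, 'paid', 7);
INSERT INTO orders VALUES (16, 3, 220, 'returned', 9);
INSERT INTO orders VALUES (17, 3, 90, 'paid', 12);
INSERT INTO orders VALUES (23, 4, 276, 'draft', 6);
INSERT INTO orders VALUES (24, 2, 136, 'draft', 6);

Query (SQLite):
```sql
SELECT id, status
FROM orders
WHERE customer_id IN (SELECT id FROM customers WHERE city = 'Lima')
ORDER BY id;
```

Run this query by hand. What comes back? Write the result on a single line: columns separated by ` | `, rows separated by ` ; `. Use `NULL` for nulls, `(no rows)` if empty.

Inner query: customers.id where city = 'Lima'.
Outer: keep orders rows whose customer_id is in that set.
Inner query → {4}

23 | draft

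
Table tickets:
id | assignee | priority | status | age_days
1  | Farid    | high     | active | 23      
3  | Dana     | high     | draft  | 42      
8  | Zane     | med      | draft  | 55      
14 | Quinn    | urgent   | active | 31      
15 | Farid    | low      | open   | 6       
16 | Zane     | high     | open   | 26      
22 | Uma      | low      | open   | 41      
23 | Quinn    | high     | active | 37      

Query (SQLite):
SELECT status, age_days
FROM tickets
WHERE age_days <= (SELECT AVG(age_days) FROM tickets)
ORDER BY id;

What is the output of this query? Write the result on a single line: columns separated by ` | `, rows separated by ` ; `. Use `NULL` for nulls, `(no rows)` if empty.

active | 23 ; active | 31 ; open | 6 ; open | 26

Scalar subquery: AVG(age_days) over all tickets rows = 32.625.
Keep rows where age_days <= that value.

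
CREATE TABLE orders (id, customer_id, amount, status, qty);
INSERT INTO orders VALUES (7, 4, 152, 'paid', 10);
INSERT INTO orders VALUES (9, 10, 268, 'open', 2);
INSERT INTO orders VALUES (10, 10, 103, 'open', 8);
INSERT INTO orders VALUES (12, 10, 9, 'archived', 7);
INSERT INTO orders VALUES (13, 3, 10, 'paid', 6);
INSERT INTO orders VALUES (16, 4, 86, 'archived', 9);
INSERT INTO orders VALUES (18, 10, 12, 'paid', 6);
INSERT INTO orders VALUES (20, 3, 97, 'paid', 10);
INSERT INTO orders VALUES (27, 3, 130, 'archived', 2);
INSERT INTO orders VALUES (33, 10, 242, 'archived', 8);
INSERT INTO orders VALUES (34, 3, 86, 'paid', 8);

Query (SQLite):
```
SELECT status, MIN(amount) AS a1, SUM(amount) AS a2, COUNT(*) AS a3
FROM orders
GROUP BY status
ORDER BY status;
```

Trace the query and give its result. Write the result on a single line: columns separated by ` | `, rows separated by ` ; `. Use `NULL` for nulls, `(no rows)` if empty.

archived | 9 | 467 | 4 ; open | 103 | 371 | 2 ; paid | 10 | 357 | 5

Group orders by status.
Per group compute: MIN(amount), SUM(amount), COUNT(*).
  archived: ids {12, 16, 27, 33} → MIN(amount)=9, SUM(amount)=467, COUNT(*)=4
  open: ids {9, 10} → MIN(amount)=103, SUM(amount)=371, COUNT(*)=2
  paid: ids {7, 13, 18, 20, 34} → MIN(amount)=10, SUM(amount)=357, COUNT(*)=5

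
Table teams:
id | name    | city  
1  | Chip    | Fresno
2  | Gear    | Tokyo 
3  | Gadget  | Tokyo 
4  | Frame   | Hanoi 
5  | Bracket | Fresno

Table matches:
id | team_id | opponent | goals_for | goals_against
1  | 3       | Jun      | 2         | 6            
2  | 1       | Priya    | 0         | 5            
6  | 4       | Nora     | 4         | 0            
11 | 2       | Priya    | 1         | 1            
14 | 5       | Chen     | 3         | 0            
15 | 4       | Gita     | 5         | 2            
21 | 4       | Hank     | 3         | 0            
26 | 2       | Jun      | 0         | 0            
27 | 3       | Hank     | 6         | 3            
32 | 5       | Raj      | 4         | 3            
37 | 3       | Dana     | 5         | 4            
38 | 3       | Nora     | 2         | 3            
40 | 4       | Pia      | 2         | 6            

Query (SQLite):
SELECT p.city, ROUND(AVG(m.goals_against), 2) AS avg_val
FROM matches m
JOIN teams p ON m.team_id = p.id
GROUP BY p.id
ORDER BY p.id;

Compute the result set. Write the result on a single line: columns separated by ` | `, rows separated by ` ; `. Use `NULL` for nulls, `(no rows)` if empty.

Fresno | 5 ; Tokyo | 0.5 ; Tokyo | 4 ; Hanoi | 2 ; Fresno | 1.5

Join each matches row to its teams via team_id.
Group joined rows by teams.id; compute ROUND(AVG(m.goals_against), 2) per group.
  1: ids {2} → ROUND(AVG(m.goals_against), 2)=5
  2: ids {11, 26} → ROUND(AVG(m.goals_against), 2)=0.5
  3: ids {1, 27, 37, 38} → ROUND(AVG(m.goals_against), 2)=4
  4: ids {6, 15, 21, 40} → ROUND(AVG(m.goals_against), 2)=2
  5: ids {14, 32} → ROUND(AVG(m.goals_against), 2)=1.5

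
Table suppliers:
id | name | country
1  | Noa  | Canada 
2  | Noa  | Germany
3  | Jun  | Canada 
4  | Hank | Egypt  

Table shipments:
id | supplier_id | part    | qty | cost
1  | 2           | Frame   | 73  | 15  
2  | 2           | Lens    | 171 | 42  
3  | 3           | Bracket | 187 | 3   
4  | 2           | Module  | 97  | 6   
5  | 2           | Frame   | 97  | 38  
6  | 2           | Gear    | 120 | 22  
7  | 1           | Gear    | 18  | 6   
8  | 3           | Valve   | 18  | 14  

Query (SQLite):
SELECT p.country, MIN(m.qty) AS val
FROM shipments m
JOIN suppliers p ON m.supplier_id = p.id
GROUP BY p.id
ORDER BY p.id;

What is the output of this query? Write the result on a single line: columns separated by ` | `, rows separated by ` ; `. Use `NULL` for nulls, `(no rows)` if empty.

Canada | 18 ; Germany | 73 ; Canada | 18

Join each shipments row to its suppliers via supplier_id.
Group joined rows by suppliers.id; compute MIN(m.qty) per group.
  1: ids {7} → MIN(m.qty)=18
  2: ids {1, 2, 4, 5, 6} → MIN(m.qty)=73
  3: ids {3, 8} → MIN(m.qty)=18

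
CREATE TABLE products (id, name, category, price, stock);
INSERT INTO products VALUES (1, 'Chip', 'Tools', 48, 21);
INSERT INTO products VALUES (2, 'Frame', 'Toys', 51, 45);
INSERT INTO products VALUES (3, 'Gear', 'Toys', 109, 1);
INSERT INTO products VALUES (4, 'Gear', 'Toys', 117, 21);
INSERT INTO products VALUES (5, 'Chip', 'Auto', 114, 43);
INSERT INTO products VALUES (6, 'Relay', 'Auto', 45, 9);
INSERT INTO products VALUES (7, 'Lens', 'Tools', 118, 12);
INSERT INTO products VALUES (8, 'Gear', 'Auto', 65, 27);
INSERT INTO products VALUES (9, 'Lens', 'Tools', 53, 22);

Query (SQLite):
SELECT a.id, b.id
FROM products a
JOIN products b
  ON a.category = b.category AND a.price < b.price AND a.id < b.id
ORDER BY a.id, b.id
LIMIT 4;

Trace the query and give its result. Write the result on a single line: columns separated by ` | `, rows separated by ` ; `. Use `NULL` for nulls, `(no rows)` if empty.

1 | 7 ; 1 | 9 ; 2 | 3 ; 2 | 4

Pairs (a,b) with same category, a.price < b.price, a.id < b.id.
category groups: Auto:{5,6,8} Tools:{1,7,9} Toys:{2,3,4}
Ordered by (a.id, b.id); first 4.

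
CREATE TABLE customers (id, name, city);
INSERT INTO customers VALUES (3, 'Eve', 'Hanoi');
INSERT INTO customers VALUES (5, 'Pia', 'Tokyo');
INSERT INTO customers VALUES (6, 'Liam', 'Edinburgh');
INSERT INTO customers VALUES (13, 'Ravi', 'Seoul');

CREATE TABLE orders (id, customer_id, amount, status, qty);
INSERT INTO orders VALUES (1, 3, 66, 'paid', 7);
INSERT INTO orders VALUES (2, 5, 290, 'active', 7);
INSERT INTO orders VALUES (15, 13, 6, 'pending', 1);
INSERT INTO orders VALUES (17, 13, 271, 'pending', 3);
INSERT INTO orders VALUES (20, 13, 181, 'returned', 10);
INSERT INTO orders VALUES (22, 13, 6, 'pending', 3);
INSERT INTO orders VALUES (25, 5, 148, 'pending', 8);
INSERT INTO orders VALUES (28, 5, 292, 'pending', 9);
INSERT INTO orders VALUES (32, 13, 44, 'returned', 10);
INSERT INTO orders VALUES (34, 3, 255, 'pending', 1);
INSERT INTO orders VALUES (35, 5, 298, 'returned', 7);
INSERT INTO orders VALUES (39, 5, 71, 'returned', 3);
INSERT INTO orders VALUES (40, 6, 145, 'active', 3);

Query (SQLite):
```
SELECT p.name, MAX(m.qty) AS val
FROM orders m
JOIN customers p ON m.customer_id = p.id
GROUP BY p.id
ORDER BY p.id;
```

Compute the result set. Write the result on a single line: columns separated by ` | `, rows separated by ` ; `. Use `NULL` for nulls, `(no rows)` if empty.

Eve | 7 ; Pia | 9 ; Liam | 3 ; Ravi | 10

Join each orders row to its customers via customer_id.
Group joined rows by customers.id; compute MAX(m.qty) per group.
  3: ids {1, 34} → MAX(m.qty)=7
  5: ids {2, 25, 28, 35, 39} → MAX(m.qty)=9
  6: ids {40} → MAX(m.qty)=3
  13: ids {15, 17, 20, 22, 32} → MAX(m.qty)=10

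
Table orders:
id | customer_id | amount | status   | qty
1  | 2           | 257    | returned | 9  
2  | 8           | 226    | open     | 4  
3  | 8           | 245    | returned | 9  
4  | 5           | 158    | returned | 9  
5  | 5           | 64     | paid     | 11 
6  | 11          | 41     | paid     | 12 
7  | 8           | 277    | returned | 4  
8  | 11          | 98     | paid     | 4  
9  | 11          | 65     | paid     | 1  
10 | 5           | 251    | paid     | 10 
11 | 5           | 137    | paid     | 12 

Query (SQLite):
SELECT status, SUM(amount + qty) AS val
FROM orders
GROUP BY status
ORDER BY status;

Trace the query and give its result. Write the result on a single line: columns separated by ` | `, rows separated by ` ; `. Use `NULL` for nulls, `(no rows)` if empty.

For each row compute amount + qty.
Group by status; take SUM of the expression per group.
  open: ids {2} → SUM(amount + qty)=230
  paid: ids {5, 6, 8, 9, 10, 11} → SUM(amount + qty)=706
  returned: ids {1, 3, 4, 7} → SUM(amount + qty)=968

open | 230 ; paid | 706 ; returned | 968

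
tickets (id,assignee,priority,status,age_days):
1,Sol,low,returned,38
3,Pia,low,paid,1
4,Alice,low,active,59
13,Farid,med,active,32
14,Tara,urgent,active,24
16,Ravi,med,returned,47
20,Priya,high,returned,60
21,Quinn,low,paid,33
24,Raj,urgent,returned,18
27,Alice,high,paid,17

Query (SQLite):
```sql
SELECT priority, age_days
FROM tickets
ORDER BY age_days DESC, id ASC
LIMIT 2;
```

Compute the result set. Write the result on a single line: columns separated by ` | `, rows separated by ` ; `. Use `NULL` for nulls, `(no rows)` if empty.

high | 60 ; low | 59

Sort by age_days desc, tiebreak id asc: (60, id=20), (59, id=4), (47, id=16), (38, id=1), (33, id=21) …. Take first 2.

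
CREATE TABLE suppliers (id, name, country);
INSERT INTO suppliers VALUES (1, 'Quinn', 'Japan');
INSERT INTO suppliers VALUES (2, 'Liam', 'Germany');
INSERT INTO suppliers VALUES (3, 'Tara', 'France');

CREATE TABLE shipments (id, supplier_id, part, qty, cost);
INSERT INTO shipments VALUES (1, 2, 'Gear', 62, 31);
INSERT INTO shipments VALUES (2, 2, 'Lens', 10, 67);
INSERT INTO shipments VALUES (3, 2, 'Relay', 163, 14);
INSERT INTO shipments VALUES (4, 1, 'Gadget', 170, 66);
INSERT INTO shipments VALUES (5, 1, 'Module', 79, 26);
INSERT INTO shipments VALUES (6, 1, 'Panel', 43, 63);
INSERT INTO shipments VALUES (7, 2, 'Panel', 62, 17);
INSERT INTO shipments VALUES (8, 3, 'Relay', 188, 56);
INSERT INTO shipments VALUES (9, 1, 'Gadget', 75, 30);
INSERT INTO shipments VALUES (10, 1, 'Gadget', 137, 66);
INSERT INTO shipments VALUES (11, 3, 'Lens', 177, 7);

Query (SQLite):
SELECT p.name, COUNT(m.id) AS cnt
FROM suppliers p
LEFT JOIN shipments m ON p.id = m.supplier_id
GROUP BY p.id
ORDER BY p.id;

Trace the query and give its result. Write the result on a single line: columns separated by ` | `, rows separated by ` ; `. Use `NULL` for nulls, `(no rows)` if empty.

LEFT JOIN keeps every suppliers row; unmatched ones get NULL for shipments columns.
Group by suppliers.id and compute COUNT(m.id). COUNT(col) of an all-NULL group is 0.
  1: ids {4, 5, 6, 9, 10} → COUNT(m.id)=5
  2: ids {1, 2, 3, 7} → COUNT(m.id)=4
  3: ids {8, 11} → COUNT(m.id)=2

Quinn | 5 ; Liam | 4 ; Tara | 2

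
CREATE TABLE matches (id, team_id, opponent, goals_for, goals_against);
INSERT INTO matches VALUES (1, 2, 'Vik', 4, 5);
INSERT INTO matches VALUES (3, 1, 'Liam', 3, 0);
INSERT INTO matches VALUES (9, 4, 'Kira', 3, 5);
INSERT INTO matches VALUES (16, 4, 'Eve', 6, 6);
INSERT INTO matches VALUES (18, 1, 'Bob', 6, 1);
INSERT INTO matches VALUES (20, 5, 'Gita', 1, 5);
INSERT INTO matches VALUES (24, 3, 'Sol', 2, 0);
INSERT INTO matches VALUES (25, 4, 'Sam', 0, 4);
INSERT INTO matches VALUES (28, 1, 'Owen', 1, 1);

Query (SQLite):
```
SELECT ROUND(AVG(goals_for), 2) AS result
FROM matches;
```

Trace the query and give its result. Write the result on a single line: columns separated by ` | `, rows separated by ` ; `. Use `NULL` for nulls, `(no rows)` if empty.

2.89

All goals_for values: [4, 3, 3, 6, 6, 1, 2, 0, 1].
AVG = 26 / 9 (rounded to 2 dp).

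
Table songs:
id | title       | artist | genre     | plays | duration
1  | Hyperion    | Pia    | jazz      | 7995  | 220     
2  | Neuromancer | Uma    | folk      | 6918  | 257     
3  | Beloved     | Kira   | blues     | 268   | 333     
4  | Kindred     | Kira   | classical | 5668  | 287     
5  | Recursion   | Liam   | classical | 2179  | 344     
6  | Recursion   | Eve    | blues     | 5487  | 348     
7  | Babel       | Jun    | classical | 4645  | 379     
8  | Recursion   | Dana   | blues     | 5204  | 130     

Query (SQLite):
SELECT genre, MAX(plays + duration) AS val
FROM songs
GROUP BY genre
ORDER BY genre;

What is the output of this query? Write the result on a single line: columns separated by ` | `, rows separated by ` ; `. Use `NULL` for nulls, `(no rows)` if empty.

For each row compute plays + duration.
Group by genre; take MAX of the expression per group.
  blues: ids {3, 6, 8} → MAX(plays + duration)=5835
  classical: ids {4, 5, 7} → MAX(plays + duration)=5955
  folk: ids {2} → MAX(plays + duration)=7175
  jazz: ids {1} → MAX(plays + duration)=8215

blues | 5835 ; classical | 5955 ; folk | 7175 ; jazz | 8215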